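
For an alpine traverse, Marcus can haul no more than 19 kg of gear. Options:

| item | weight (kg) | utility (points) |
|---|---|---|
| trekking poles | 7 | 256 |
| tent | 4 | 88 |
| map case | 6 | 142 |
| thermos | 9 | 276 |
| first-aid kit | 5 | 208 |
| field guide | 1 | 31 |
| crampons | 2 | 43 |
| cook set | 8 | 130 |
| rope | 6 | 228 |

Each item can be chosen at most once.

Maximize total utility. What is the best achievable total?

Ranking by ratio (utility/kg): first-aid kit 41.60, rope 38.00, trekking poles 36.57, field guide 31.00.
Best packing: trekking poles + first-aid kit + field guide + rope — 19 kg, 723 total.
Next best is trekking poles + first-aid kit + rope at 692 (18 kg) — short by 31.

723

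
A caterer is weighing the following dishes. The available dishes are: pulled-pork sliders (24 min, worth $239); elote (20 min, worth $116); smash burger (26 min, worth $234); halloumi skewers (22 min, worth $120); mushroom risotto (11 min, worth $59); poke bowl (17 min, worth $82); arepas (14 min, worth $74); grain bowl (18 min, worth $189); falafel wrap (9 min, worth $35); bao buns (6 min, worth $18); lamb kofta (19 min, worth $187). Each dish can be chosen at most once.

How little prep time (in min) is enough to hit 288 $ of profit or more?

35

Look for the lowest-prep combination reaching 288.
pulled-pork sliders + mushroom risotto: 298 profit at 35 min.
Any bundle with less than 35 min falls short of 288.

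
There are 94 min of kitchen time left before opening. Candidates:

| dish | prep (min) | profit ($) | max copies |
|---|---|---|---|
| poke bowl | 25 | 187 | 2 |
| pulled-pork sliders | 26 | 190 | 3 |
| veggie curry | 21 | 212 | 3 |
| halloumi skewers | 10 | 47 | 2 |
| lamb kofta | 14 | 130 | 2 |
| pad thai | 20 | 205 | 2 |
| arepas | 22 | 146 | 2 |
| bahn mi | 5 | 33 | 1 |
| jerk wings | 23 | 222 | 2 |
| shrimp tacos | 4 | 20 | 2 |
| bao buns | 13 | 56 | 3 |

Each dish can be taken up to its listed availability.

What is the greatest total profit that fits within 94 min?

915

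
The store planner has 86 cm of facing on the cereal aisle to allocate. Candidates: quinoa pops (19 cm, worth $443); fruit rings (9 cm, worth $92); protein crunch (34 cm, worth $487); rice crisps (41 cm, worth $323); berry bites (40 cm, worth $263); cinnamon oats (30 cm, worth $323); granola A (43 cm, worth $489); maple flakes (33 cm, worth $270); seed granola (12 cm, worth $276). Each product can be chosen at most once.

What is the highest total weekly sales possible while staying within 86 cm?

By weekly sales per cm: quinoa pops 23.32, seed granola 23.00, protein crunch 14.32, granola A 11.37 lead.
Taking the top-ratio products first gives quinoa pops + fruit rings + protein crunch + seed granola for 1298 (74 cm).
The 34 cm tied up in protein crunch is better spent on granola A — total rises to 1300 (83 cm).
The closest alternative, quinoa pops + fruit rings + protein crunch + seed granola, reaches only 1298.

1300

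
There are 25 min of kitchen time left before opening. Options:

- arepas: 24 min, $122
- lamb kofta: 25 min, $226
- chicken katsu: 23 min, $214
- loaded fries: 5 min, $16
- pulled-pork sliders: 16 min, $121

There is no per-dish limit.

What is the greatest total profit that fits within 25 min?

The ratio heuristic lands on chicken katsu (214) but leaves 2 min idle.
Dropping chicken katsu frees 23 min; slotting in lamb kofta (25 min) lifts the total to 226 at 25 min.
Nothing else within 25 min beats 226.

226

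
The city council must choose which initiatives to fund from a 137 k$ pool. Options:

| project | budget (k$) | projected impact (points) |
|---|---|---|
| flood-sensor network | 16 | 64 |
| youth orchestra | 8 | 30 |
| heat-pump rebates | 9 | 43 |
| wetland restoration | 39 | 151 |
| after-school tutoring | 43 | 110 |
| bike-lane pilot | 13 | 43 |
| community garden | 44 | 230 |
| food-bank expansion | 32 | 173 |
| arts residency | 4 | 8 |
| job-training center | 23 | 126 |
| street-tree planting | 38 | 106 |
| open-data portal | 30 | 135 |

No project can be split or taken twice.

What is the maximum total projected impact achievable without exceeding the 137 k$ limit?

The ratio heuristic lands on flood-sensor network + youth orchestra + heat-pump rebates + community garden + food-bank expansion + arts residency + job-training center (674) but leaves 1 k$ idle.
Dropping flood-sensor network and heat-pump rebates and arts residency frees 29 k$; slotting in open-data portal (30 k$) lifts the total to 694 at 137 k$.
The closest alternative, flood-sensor network + heat-pump rebates + bike-lane pilot + community garden + food-bank expansion + job-training center, reaches only 679.

694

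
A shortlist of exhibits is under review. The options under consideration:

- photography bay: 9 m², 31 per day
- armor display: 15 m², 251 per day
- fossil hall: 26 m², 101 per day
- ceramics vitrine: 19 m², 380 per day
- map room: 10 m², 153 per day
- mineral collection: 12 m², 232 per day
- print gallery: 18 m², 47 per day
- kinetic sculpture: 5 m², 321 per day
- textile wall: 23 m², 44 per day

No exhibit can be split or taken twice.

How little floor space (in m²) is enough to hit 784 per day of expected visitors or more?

Need the lightest bundle worth ≥ 784.
Taking armor display + mineral collection + kinetic sculpture gives 804 (≥ 784) for 32 m².
No combination under 32 m² hits 784.

32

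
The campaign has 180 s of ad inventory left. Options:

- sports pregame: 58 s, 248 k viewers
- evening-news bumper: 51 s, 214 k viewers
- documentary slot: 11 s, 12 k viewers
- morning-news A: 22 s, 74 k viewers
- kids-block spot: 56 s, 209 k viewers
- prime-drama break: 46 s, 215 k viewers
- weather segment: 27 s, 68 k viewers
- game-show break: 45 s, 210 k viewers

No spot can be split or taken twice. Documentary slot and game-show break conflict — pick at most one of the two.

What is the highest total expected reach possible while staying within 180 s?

751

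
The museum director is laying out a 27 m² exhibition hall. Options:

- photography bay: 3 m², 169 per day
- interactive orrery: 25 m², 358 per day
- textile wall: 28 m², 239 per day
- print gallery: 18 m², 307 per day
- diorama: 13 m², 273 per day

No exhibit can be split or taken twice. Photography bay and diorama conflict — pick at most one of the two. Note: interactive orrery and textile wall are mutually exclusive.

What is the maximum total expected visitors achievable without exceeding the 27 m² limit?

476

Taking photography bay + print gallery: 21 m² used, 476 in expected visitors.
Every other selection either busts 27 m² or breaks a pairing rule or fails to beat 476.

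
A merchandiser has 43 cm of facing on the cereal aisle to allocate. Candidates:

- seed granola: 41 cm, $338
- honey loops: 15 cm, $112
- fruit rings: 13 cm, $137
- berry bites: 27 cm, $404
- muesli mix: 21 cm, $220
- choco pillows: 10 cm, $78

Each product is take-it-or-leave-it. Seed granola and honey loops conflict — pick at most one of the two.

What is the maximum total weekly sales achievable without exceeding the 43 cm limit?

541

Density check — berry bites 14.96, fruit rings 10.54, muesli mix 10.48, seed granola 8.24 are the best per cm.
Taking fruit rings + berry bites: 40 cm used, 541 in weekly sales.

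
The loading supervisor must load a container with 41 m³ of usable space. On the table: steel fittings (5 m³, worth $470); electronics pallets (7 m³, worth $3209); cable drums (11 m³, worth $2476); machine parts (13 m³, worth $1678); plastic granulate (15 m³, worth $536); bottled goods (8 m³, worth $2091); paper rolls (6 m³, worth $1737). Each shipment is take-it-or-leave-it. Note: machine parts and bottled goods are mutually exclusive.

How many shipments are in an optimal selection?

5

The maximum revenue within 41 m³ is 9983.
For example steel fittings + electronics pallets + cable drums + bottled goods + paper rolls achieves it, using 37 m³.
Every optimal selection uses 5 shipments.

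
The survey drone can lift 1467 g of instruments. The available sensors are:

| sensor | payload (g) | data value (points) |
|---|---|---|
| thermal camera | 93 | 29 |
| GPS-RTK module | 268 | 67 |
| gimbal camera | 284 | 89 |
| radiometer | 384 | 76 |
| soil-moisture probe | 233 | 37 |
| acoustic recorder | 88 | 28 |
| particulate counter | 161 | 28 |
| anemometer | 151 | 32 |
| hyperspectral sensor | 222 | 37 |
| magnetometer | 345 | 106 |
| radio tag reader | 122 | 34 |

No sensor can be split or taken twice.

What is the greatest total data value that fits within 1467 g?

A density-first pass picks thermal camera + GPS-RTK module + gimbal camera + acoustic recorder + anemometer + magnetometer + radio tag reader — 385 at 1351 g.
The 273 g tied up in anemometer and radio tag reader is better spent on radiometer — total rises to 395 (1462 g).

395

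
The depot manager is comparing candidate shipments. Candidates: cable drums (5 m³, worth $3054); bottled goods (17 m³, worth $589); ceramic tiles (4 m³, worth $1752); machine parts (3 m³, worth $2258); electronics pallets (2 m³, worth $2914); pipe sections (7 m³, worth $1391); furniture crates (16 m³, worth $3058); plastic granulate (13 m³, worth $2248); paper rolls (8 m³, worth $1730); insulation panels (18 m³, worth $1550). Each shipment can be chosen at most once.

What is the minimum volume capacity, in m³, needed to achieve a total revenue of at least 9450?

Need the lightest bundle worth ≥ 9450.
cable drums + ceramic tiles + machine parts + electronics pallets reaches 9978 using 14 m³.
Any bundle with less than 14 m³ falls short of 9450.

14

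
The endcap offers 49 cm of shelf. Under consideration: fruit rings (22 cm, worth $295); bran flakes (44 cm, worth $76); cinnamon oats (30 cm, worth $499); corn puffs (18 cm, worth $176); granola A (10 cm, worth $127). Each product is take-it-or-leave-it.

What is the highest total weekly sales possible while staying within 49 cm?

By weekly sales per cm: cinnamon oats 16.63, fruit rings 13.41, granola A 12.70 lead.
A density-first pass picks cinnamon oats + granola A — 626 at 40 cm.
Dropping granola A frees 10 cm; slotting in corn puffs (18 cm) lifts the total to 675 at 48 cm.
The spare 1 cm is too small for any remaining product, and no exchange beats 675.

675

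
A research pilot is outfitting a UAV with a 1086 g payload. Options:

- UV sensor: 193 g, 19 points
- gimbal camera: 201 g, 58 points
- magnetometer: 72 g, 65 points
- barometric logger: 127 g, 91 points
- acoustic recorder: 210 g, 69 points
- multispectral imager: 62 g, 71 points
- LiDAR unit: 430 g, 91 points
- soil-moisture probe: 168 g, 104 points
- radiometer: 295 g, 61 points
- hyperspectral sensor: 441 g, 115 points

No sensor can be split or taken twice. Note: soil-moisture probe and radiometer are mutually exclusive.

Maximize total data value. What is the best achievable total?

515

Filling by ratio: UV sensor + gimbal camera + magnetometer + barometric logger + acoustic recorder + multispectral imager + soil-moisture probe for 477, with 53 g left unused.
The 394 g tied up in UV sensor and gimbal camera is better spent on hyperspectral sensor — total rises to 515 (1080 g).
The closest alternative, gimbal camera + magnetometer + barometric logger + multispectral imager + soil-moisture probe + hyperspectral sensor, reaches only 504.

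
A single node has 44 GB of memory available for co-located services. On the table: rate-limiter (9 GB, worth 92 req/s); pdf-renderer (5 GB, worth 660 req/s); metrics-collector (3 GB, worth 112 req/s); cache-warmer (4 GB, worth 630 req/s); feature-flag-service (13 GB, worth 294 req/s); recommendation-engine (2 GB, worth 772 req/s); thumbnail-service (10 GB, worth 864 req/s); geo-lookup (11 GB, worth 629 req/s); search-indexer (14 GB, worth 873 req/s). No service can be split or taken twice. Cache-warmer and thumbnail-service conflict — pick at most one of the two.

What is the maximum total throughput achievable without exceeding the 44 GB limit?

3798

Pdf-renderer + recommendation-engine + thumbnail-service + geo-lookup + search-indexer uses 42 of the 44 GB and totals 3798.
That's the maximum — no feasible swap from here does better than 3798.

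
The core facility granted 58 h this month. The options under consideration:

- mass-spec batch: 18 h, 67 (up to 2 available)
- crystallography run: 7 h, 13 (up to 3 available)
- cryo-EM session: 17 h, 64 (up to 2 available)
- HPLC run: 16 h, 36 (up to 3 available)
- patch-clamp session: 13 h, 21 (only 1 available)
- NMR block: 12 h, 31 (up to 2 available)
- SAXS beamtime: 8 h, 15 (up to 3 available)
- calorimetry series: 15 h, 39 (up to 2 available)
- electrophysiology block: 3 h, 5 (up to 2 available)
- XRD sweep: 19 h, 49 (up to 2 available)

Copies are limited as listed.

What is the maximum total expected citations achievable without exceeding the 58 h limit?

205

Best packing: mass-spec batch + 2×cryo-EM session + 2×electrophysiology block — 58 h, 205 total.
Every other selection either busts 58 h or exceeds an availability limit or fails to beat 205.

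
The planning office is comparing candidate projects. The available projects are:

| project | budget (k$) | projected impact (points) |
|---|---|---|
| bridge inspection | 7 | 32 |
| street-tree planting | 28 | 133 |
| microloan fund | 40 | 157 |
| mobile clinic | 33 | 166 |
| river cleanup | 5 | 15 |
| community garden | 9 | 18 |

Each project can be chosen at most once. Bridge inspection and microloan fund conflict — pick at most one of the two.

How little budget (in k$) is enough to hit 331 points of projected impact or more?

68

Need the lightest bundle worth ≥ 331.
bridge inspection + street-tree planting + mobile clinic reaches 331 using 68 k$.
Any bundle with less than 68 k$ falls short of 331.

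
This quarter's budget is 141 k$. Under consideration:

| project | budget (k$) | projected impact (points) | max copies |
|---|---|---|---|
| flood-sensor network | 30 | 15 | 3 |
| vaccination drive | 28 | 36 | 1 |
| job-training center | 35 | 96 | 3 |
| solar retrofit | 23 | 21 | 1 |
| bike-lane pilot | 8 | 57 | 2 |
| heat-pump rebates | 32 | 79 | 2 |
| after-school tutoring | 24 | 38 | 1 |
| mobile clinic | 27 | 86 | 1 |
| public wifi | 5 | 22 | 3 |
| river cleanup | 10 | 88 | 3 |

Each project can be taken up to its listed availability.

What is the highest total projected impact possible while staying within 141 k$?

Taking the top-ratio projects first gives job-training center + 2×bike-lane pilot + mobile clinic + 3×public wifi + 3×river cleanup for 626 (123 k$).
Dropping 3×public wifi frees 15 k$; slotting in heat-pump rebates (32 k$) lifts the total to 639 at 140 k$.
Every other selection either busts 141 k$ or exceeds an availability limit or fails to beat 639.

639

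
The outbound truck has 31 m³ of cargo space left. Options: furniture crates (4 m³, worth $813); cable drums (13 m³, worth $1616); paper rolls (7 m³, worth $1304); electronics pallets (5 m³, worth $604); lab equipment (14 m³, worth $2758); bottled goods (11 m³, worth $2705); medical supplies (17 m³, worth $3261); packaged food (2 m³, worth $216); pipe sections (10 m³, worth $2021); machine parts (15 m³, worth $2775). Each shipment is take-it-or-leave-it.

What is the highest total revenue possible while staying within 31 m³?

Density check — bottled goods 245.91, furniture crates 203.25, pipe sections 202.10, lab equipment 197.00 are the best per m³.
The ratio heuristic lands on furniture crates + electronics pallets + bottled goods + pipe sections (6143) but leaves 1 m³ idle.
The 15 m³ tied up in electronics pallets and pipe sections is better spent on lab equipment + packaged food — total rises to 6492 (31 m³).

6492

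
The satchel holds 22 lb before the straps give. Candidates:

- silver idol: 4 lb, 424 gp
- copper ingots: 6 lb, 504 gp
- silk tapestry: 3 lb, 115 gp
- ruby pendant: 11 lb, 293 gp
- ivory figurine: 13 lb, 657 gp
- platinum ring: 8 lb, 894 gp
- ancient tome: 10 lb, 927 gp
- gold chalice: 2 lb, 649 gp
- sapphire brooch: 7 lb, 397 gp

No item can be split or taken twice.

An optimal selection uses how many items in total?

4

Optimal total is 2504.
For example silver idol + copper ingots + ancient tome + gold chalice achieves it, using 22 lb.
Any selection reaching 2504 contains exactly 4 items.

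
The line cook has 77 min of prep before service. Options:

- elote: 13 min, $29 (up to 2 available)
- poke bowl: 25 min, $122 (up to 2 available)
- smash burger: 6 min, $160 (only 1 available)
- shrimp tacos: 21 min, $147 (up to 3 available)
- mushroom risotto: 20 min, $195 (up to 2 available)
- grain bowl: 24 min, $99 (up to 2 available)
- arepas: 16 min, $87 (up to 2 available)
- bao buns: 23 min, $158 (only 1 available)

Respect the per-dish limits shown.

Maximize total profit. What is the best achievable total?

708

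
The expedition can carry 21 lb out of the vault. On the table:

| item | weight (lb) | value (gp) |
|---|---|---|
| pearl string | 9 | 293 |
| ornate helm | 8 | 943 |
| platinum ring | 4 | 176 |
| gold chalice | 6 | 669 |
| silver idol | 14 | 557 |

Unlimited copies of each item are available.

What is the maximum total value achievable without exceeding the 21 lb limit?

A density-first pass picks 2×ornate helm + platinum ring — 2062 at 20 lb.
Dropping ornate helm and platinum ring frees 12 lb; slotting in 2×gold chalice (12 lb) lifts the total to 2281 at 20 lb.

2281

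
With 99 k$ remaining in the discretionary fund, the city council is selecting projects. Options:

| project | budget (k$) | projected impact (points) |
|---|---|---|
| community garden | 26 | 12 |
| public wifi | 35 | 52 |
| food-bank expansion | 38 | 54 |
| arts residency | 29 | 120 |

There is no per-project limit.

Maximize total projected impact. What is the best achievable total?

The ratio ordering already packs tightly: 3×arts residency, 87 k$, 360.

360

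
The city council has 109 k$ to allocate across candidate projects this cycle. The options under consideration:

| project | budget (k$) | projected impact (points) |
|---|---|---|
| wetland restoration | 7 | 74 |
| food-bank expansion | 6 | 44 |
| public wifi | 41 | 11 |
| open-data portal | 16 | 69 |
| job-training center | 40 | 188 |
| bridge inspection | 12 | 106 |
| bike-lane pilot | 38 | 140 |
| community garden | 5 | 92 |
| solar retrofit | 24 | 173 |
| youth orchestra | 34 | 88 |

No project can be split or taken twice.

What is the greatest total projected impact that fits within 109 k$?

A density-first pass picks wetland restoration + food-bank expansion + job-training center + bridge inspection + community garden + solar retrofit — 677 at 94 k$.
Dropping food-bank expansion frees 6 k$; slotting in open-data portal (16 k$) lifts the total to 702 at 104 k$.

702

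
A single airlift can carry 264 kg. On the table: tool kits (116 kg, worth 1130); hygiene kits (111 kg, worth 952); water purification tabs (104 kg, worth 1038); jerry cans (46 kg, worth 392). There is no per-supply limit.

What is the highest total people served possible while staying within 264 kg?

2468

Density check — water purification tabs 9.98, tool kits 9.74, hygiene kits 8.58, jerry cans 8.52 are the best per kg.
Taking 2×water purification tabs + jerry cans: 254 kg used, 2468 in people served.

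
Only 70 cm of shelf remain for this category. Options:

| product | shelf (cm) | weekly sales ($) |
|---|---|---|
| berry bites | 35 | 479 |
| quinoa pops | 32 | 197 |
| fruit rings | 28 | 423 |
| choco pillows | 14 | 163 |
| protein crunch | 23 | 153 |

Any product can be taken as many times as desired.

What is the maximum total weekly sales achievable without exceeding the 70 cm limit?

Taking 2×fruit rings + choco pillows: 70 cm used, 1009 in weekly sales.
No other feasible combination exceeds 1009.

1009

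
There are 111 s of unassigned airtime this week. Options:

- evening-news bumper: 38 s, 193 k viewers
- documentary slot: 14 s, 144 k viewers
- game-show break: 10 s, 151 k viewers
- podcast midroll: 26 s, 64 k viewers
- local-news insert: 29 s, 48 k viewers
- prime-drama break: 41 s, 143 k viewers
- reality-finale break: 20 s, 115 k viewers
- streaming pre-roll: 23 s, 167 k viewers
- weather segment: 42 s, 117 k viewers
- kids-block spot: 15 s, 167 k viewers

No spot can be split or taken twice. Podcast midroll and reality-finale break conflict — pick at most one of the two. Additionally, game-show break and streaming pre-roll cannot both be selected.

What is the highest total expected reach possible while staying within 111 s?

786

By expected reach per s: game-show break 15.10, kids-block spot 11.13, documentary slot 10.29, streaming pre-roll 7.26 lead.
Evening-news bumper + documentary slot + reality-finale break + streaming pre-roll + kids-block spot uses 110 of the 111 s and totals 786.
An exhaustive check of the 1024 subsets confirms 786.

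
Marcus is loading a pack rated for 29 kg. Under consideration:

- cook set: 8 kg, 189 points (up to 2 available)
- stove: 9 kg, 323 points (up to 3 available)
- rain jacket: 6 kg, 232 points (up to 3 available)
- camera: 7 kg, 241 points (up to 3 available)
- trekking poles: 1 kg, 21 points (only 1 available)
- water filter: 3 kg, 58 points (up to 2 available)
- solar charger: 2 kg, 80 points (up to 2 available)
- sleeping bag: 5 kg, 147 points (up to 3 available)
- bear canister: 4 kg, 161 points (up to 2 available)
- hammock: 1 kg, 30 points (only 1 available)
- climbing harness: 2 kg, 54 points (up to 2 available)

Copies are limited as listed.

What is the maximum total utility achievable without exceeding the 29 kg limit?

1128

Density check — bear canister 40.25, solar charger 40.00, rain jacket 38.67 are the best per kg.
A density-first pass picks 2×rain jacket + 2×solar charger + 2×bear canister + hammock + 2×climbing harness — 1084 at 29 kg.
The 6 kg tied up in solar charger and 2×climbing harness is better spent on rain jacket — total rises to 1128 (29 kg).
No other feasible combination exceeds 1128.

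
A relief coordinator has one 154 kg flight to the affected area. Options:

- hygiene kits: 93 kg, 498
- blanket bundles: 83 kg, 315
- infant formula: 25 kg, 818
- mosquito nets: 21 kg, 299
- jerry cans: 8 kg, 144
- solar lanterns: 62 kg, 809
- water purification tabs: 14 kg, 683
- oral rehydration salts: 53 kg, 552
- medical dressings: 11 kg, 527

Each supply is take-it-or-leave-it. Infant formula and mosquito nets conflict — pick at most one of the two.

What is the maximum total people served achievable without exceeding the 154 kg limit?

2981

Infant formula + jerry cans + solar lanterns + water purification tabs + medical dressings uses 120 of the 154 kg and totals 2981.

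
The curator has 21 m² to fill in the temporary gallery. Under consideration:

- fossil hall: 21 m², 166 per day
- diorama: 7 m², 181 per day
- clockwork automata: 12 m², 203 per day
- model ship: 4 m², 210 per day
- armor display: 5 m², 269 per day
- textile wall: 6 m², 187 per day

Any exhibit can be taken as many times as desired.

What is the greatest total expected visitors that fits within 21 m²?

1109

A density-first pass picks 4×armor display — 1076 at 20 m².
Dropping 3×armor display frees 15 m²; slotting in 4×model ship (16 m²) lifts the total to 1109 at 21 m².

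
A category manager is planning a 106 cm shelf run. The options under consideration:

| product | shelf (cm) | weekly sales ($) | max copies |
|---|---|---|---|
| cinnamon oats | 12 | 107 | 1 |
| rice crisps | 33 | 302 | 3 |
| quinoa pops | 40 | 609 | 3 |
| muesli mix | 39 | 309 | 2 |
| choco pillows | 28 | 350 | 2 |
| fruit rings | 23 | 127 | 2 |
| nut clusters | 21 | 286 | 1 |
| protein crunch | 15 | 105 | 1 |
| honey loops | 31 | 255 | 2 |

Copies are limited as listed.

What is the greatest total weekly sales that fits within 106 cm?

Ranking by ratio (weekly sales/cm): quinoa pops 15.22, nut clusters 13.62, choco pillows 12.50.
Taking 2×quinoa pops + nut clusters: 101 cm used, 1504 in weekly sales.
Every other selection either busts 106 cm or exceeds an availability limit or fails to beat 1504.

1504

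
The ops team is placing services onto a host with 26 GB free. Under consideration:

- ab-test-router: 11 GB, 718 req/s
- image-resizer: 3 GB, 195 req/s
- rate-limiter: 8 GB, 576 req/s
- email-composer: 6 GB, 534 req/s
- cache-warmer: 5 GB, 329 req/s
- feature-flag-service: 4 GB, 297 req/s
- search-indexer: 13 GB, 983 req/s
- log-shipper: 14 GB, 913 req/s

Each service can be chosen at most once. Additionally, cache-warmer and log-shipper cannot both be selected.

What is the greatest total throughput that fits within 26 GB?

2009

Taking image-resizer + email-composer + feature-flag-service + search-indexer: 26 GB used, 2009 in throughput.
Nothing else feasible within 26 GB beats 2009.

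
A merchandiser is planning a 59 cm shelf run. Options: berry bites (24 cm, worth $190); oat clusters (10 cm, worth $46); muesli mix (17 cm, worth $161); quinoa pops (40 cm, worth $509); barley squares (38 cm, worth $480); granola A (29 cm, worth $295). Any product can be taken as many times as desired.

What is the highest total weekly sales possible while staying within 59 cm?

670

Ranking by ratio (weekly sales/cm): quinoa pops 12.72, barley squares 12.63, granola A 10.17.
Taking muesli mix + quinoa pops: 57 cm used, 670 in weekly sales.
The spare 2 cm is too small for any remaining product, and no exchange beats 670.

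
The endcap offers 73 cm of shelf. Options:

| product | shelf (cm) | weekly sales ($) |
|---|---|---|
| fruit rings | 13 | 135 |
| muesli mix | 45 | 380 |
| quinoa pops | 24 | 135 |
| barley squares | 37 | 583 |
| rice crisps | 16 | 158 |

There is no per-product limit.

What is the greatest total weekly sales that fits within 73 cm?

899

Ranking by ratio (weekly sales/cm): barley squares 15.76, fruit rings 10.38, rice crisps 9.88.
Greedy by ratio would take 2×fruit rings + barley squares: 63 cm used, total 853.
Dropping 2×fruit rings frees 26 cm; slotting in 2×rice crisps (32 cm) lifts the total to 899 at 69 cm.
Nothing else within 73 cm beats 899.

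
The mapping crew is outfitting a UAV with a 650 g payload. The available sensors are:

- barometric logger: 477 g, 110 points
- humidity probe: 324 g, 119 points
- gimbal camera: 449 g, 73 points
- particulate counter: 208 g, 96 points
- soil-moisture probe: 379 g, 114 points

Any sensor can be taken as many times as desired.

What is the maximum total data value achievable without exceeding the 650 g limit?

By data value per g: particulate counter 0.46, humidity probe 0.37, soil-moisture probe 0.30, barometric logger 0.23 lead.
Taking 3×particulate counter: 624 g used, 288 in data value.
That's the maximum — no swap from here does better than 288.

288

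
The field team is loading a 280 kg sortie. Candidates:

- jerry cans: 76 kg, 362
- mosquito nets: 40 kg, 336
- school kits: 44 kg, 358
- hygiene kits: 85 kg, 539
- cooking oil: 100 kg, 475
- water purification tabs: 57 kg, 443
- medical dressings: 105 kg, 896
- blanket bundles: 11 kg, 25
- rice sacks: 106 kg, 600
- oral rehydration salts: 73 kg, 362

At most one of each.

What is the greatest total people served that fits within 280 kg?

2129

Ranking by ratio (people served/kg): medical dressings 8.53, mosquito nets 8.40, school kits 8.14.
The ratio heuristic lands on mosquito nets + school kits + water purification tabs + medical dressings + blanket bundles (2058) but leaves 23 kg idle.
Dropping water purification tabs and blanket bundles frees 68 kg; slotting in hygiene kits (85 kg) lifts the total to 2129 at 274 kg.
Runner-up school kits + water purification tabs + medical dressings + oral rehydration salts tops out at 2059.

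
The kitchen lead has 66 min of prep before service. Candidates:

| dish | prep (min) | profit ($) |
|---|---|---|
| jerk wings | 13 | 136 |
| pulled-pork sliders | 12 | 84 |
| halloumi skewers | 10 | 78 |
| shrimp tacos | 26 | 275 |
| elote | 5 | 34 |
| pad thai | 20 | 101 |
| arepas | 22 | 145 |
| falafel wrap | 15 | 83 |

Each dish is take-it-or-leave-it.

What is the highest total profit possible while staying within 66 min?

By profit per min: shrimp tacos 10.58, jerk wings 10.46, halloumi skewers 7.80 lead.
Taking jerk wings + pulled-pork sliders + halloumi skewers + shrimp tacos + elote: 66 min used, 607 in profit.

607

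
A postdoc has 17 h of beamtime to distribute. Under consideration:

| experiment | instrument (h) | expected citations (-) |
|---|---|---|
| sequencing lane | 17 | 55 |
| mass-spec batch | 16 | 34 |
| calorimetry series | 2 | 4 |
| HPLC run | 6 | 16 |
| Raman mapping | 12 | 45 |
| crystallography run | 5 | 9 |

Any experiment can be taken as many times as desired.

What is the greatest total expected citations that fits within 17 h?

Density check — Raman mapping 3.75, sequencing lane 3.24, HPLC run 2.67 are the best per h.
The ratio heuristic lands on 2×calorimetry series + Raman mapping (53) but leaves 1 h idle.
Dropping 2×calorimetry series and Raman mapping frees 16 h; slotting in sequencing lane (17 h) lifts the total to 55 at 17 h.
That's the maximum — no swap from here does better than 55.

55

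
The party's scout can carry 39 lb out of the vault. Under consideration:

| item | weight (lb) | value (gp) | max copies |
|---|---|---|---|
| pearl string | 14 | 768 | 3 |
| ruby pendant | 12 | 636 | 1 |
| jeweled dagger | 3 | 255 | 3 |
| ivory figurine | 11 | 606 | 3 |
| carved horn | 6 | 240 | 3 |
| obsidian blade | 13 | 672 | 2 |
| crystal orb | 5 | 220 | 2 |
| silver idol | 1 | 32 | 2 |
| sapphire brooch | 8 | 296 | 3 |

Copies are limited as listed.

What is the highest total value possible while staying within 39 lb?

2365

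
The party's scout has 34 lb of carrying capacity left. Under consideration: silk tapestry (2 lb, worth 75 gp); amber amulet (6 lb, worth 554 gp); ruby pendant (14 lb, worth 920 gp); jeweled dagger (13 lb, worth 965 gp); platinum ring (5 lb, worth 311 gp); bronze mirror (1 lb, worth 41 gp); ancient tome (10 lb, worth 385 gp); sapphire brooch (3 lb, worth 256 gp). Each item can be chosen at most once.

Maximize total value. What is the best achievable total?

Density check — amber amulet 92.33, sapphire brooch 85.33, jeweled dagger 74.23 are the best per lb.
A density-first pass picks silk tapestry + amber amulet + jeweled dagger + platinum ring + bronze mirror + sapphire brooch — 2202 at 30 lb.
Dropping silk tapestry and platinum ring and sapphire brooch frees 10 lb; slotting in ruby pendant (14 lb) lifts the total to 2480 at 34 lb.
That's the maximum — no swap from here does better than 2480.

2480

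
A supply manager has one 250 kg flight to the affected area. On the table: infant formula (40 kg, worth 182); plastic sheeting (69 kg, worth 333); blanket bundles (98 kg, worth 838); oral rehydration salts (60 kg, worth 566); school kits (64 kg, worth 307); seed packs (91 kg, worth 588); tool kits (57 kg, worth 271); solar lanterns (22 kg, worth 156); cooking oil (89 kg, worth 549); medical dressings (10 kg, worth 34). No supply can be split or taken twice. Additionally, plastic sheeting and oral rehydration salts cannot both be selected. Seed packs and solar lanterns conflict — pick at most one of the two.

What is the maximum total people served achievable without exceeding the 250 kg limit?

1992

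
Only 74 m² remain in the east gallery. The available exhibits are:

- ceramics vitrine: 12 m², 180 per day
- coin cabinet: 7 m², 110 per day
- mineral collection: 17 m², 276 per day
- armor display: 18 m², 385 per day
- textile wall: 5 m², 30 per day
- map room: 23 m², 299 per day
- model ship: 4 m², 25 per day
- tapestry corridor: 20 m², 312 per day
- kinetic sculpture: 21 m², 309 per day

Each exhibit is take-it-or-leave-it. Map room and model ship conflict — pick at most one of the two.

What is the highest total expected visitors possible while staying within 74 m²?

Best packing: ceramics vitrine + coin cabinet + mineral collection + armor display + tapestry corridor — 74 m², 1263 total.

1263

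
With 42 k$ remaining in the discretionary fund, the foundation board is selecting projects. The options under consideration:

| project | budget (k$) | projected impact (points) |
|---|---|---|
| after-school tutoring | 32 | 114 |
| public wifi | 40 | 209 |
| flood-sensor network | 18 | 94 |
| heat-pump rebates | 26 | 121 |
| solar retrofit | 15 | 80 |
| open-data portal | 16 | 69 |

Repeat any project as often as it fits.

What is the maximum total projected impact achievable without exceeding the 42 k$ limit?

Ranking by ratio (projected impact/k$): solar retrofit 5.33, public wifi 5.22, flood-sensor network 5.22, heat-pump rebates 4.65.
The ratio heuristic lands on 2×solar retrofit (160) but leaves 12 k$ idle.
Dropping 2×solar retrofit frees 30 k$; slotting in public wifi (40 k$) lifts the total to 209 at 40 k$.

209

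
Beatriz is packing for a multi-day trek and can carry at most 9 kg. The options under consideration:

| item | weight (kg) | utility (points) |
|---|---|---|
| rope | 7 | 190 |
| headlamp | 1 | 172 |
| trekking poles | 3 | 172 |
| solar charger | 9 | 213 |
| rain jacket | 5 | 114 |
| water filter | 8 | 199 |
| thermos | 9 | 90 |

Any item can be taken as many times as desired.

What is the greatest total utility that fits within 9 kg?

By utility per kg: headlamp 172.00, trekking poles 57.33, rope 27.14, water filter 24.88 lead.
9×headlamp uses 9 of the 9 kg and totals 1548.
That's the maximum — no swap from here does better than 1548.

1548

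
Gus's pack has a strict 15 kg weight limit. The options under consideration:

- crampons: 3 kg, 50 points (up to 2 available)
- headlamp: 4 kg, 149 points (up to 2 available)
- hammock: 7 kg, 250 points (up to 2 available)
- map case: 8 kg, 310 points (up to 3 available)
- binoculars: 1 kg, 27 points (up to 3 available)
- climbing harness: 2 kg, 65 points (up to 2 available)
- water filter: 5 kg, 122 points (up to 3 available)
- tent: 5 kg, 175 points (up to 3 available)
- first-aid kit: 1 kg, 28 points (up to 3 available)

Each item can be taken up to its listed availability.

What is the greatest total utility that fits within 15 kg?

560

A density-first pass picks headlamp + map case + climbing harness + first-aid kit — 552 at 15 kg.
The 7 kg tied up in headlamp and climbing harness and first-aid kit is better spent on hammock — total rises to 560 (15 kg).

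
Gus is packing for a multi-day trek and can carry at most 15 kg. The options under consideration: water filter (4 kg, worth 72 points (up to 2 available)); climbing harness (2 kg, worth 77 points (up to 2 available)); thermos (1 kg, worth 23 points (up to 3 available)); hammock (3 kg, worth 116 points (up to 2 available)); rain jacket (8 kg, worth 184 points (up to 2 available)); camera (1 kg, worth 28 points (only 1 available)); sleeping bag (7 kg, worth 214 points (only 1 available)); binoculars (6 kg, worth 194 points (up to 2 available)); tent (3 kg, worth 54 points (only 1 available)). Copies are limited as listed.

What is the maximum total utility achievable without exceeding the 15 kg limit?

531

Filling by ratio: 2×climbing harness + 3×thermos + 2×hammock + camera for 483, with 1 kg left unused.
The 5 kg tied up in climbing harness and 3×thermos is better spent on binoculars — total rises to 531 (15 kg).
That's the maximum — no swap from here does better than 531.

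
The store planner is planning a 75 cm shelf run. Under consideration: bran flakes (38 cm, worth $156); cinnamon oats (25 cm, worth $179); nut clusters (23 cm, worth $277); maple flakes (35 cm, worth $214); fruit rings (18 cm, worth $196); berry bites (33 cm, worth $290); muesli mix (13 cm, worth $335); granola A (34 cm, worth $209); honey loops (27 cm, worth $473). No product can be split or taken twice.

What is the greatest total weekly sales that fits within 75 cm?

1098

A density-first pass picks nut clusters + muesli mix + honey loops — 1085 at 63 cm.
Replace nut clusters with berry bites: the trade gains 13 net, giving 1098 at 73 cm.
An exhaustive check of the 512 subsets confirms 1098.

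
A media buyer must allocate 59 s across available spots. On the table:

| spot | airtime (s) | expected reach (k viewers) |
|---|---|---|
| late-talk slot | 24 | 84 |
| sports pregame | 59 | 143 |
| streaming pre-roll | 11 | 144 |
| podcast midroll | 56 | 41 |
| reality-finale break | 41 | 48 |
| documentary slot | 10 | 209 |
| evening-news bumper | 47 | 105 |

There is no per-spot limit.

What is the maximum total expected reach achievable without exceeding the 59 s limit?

Density check — documentary slot 20.90, streaming pre-roll 13.09, late-talk slot 3.50, sports pregame 2.42 are the best per s.
The ratio ordering already packs tightly: 5×documentary slot, 50 s, 1045.
That's the maximum — no swap from here does better than 1045.

1045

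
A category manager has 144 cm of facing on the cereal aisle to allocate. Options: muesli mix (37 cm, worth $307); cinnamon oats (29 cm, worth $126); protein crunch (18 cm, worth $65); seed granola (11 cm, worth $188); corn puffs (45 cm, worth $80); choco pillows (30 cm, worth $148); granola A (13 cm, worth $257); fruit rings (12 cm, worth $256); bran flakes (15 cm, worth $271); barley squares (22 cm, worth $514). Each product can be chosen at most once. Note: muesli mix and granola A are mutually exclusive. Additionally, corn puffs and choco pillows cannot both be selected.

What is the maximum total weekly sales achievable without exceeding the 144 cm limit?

1760

Best packing: cinnamon oats + seed granola + choco pillows + granola A + fruit rings + bran flakes + barley squares — 132 cm, 1760 total.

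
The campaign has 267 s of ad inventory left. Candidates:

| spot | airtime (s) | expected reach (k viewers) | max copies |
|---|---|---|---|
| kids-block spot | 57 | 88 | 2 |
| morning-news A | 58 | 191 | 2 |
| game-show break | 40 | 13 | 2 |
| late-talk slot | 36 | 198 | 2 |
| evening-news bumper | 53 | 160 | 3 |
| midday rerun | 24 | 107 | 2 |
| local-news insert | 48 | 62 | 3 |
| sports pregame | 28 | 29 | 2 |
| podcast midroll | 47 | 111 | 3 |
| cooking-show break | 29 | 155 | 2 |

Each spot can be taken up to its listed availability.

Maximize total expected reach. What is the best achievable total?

1164

Greedy by ratio would take morning-news A + 2×late-talk slot + 2×midday rerun + sports pregame + 2×cooking-show break: 264 s used, total 1140.
Replace midday rerun and sports pregame with evening-news bumper: the trade gains 24 net, giving 1164 at 265 s.
The spare 2 s is too small for any remaining spot, and no exchange beats 1164.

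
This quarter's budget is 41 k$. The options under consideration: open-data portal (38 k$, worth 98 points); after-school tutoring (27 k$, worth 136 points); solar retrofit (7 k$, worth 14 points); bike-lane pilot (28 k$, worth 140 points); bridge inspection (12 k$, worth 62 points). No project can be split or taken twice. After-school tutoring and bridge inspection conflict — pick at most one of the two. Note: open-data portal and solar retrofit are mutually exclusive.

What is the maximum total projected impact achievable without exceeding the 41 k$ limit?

Density check — bridge inspection 5.17, after-school tutoring 5.04, bike-lane pilot 5.00 are the best per k$.
Taking bike-lane pilot + bridge inspection: 40 k$ used, 202 in projected impact.
Runner-up solar retrofit + bike-lane pilot tops out at 154.

202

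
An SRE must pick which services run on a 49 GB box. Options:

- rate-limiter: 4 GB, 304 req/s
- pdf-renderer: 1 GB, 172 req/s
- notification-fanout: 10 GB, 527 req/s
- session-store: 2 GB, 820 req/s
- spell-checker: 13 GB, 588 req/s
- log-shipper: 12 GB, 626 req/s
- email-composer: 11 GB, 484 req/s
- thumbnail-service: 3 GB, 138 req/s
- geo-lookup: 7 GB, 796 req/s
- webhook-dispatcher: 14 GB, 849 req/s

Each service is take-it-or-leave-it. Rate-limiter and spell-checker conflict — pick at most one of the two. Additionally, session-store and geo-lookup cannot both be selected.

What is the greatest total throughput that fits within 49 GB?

3436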